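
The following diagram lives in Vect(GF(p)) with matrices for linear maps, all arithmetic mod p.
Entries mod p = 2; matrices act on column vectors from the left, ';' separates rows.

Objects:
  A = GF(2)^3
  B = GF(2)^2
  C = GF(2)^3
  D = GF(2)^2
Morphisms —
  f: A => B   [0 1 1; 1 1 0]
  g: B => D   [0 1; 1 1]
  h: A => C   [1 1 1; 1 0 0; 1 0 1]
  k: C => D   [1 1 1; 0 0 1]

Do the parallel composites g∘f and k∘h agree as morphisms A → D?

Path 1 = f;g:
  e0=(1,0,0) f=>(0,1) g=>(1,1)
  e1=(0,1,0) f=>(1,1) g=>(1,0)
  e2=(0,0,1) f=>(1,0) g=>(0,1)
  ⟦path⟧₁ = [1 1 0; 1 0 1]
Path 2 = h;k:
  e0=(1,0,0) h=>(1,1,1) k=>(1,1)
  e1=(0,1,0) h=>(1,0,0) k=>(1,0)
  e2=(0,0,1) h=>(1,0,1) k=>(0,1)
  ⟦path⟧₂ = [1 1 0; 1 0 1]
Equal? same morphism ✓

Answer: COMMUTES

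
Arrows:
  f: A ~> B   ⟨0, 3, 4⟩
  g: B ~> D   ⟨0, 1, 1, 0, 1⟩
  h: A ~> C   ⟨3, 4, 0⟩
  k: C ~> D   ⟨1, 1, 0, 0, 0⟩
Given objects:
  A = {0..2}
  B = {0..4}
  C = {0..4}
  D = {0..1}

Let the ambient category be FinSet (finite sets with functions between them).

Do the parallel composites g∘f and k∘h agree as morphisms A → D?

1) trace f;g:
  0 f~>0 g~>0
  1 f~>3 g~>0
  2 f~>4 g~>1
  result₁ = ⟨0, 0, 1⟩
2) trace h;k:
  0 h~>3 k~>0
  1 h~>4 k~>0
  2 h~>0 k~>1
  result₂ = ⟨0, 0, 1⟩
Equal? same morphism ✓

Answer: COMMUTES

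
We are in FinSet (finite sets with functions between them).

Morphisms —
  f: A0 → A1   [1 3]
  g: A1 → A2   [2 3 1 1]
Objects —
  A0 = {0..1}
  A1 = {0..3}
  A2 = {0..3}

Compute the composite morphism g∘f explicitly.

  0 f→1 g→3
  1 f→3 g→1
result: [3 1]

Answer: [3 1]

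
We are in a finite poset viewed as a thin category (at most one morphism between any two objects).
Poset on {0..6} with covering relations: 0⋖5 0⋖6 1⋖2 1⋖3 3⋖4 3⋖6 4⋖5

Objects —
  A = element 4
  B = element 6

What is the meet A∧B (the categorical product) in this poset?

Answer: A∧B = 3

Work:
Common predecessors of 4,6: {1,3}
  1 ≤ 3
  3 ≤ 3
glb = 3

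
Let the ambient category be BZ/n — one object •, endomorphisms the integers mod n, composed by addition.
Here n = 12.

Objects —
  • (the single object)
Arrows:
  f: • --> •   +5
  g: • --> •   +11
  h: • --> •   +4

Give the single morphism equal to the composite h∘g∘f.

  0 +5≡5 +11≡4 +4≡8  (mod 12)
result: +8

Answer: +8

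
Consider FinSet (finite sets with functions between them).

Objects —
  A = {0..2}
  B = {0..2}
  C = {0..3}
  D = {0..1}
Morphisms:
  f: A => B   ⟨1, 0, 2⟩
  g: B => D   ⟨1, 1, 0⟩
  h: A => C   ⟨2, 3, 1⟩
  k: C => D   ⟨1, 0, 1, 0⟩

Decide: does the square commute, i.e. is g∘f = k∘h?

Answer: DOES NOT COMMUTE

Trace:
Path 1 = f;g:
  0 f=>1 g=>1
  1 f=>0 g=>1
  2 f=>2 g=>0
  composite₁ = ⟨1, 1, 0⟩
Path 2 = h;k:
  0 h=>2 k=>1
  1 h=>3 k=>0
  2 h=>1 k=>0
  composite₂ = ⟨1, 0, 0⟩
Equal? NO — does not commute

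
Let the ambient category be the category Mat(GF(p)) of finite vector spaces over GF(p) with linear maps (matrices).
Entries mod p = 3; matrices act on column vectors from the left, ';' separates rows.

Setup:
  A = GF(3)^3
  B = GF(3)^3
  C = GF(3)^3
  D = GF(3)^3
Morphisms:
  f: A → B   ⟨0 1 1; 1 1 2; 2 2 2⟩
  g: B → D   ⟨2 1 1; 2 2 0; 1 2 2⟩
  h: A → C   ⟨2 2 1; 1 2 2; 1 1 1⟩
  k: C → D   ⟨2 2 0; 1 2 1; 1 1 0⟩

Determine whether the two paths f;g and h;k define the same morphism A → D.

Answer: COMMUTES

Trace:
1) trace f;g:
  e0=⟨1,0,0⟩ f→⟨0,1,2⟩ g→⟨0,2,0⟩
  e1=⟨0,1,0⟩ f→⟨1,1,2⟩ g→⟨2,1,1⟩
  e2=⟨0,0,1⟩ f→⟨1,2,2⟩ g→⟨0,0,0⟩
  ⟦path⟧₁ = ⟨0 2 0; 2 1 0; 0 1 0⟩
2) trace h;k:
  e0=⟨1,0,0⟩ h→⟨2,1,1⟩ k→⟨0,2,0⟩
  e1=⟨0,1,0⟩ h→⟨2,2,1⟩ k→⟨2,1,1⟩
  e2=⟨0,0,1⟩ h→⟨1,2,1⟩ k→⟨0,0,0⟩
  ⟦path⟧₂ = ⟨0 2 0; 2 1 0; 0 1 0⟩
Equal? same morphism ✓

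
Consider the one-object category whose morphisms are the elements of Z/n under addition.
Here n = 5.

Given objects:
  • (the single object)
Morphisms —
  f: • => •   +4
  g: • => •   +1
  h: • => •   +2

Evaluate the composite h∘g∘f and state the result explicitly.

Answer: +2

Derivation:
  0 +4≡4 +1≡0 +2≡2  (mod 5)
result: +2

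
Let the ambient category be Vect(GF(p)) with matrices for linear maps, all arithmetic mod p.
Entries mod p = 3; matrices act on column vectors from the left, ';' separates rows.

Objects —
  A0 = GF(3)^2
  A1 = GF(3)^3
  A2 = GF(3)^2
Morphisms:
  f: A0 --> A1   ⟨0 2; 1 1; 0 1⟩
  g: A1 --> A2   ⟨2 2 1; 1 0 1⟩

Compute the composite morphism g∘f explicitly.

Answer: ⟨2 1; 0 0⟩

Trace:
  e0=[1,0] f-->[0,1,0] g-->[2,0]
  e1=[0,1] f-->[2,1,1] g-->[1,0]
composite: ⟨2 1; 0 0⟩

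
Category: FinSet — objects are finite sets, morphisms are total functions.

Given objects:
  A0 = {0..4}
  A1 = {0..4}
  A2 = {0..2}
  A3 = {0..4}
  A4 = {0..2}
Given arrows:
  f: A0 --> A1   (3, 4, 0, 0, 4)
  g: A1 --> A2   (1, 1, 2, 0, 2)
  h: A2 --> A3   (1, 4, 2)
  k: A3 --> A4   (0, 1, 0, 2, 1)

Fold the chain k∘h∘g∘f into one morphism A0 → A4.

Answer: (1, 0, 1, 1, 0)

Derivation:
  0 f-->3 g-->0 h-->1 k-->1
  1 f-->4 g-->2 h-->2 k-->0
  2 f-->0 g-->1 h-->4 k-->1
  3 f-->0 g-->1 h-->4 k-->1
  4 f-->4 g-->2 h-->2 k-->0
result: (1, 0, 1, 1, 0)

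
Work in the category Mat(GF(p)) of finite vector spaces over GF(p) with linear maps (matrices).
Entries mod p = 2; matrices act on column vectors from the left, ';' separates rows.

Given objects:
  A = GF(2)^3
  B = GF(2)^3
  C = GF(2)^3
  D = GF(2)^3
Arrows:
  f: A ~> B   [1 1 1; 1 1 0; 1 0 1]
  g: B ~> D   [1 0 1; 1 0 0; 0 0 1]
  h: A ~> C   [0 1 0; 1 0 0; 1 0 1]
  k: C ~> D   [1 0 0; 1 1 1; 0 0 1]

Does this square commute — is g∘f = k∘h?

Answer: DOES NOT COMMUTE

Trace:
Path 1 = f;g:
  e0=[1,0,0] f~>[1,1,1] g~>[0,1,1]
  e1=[0,1,0] f~>[1,1,0] g~>[1,1,0]
  e2=[0,0,1] f~>[1,0,1] g~>[0,1,1]
  composite₁ = [0 1 0; 1 1 1; 1 0 1]
Path 2 = h;k:
  e0=[1,0,0] h~>[0,1,1] k~>[0,0,1]
  e1=[0,1,0] h~>[1,0,0] k~>[1,1,0]
  e2=[0,0,1] h~>[0,0,1] k~>[0,1,1]
  composite₂ = [0 1 0; 0 1 1; 1 0 1]
Equal? differ; not commutative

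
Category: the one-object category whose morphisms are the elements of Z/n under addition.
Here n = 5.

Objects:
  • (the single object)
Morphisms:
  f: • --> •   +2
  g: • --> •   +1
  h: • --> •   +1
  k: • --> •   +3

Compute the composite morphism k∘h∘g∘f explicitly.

Answer: +2

Derivation:
  0 +2≡2 +1≡3 +1≡4 +3≡2  (mod 5)
composite: +2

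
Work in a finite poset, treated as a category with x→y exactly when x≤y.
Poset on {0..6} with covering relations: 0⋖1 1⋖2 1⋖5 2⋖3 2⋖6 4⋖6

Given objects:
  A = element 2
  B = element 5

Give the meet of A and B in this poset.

Lower bounds of A=2 and B=5: {0,1}
  0 ≤ 1
  1 ≤ 1
glb = 1

Answer: A∧B = 1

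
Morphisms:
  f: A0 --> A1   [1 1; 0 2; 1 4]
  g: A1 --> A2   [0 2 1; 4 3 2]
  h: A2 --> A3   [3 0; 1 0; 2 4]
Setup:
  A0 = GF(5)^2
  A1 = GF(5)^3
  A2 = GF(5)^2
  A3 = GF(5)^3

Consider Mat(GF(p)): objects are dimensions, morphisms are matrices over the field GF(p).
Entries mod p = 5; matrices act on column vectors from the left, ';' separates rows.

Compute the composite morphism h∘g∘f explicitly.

  e0=⟨1,0⟩ f-->⟨1,0,1⟩ g-->⟨1,1⟩ h-->⟨3,1,1⟩
  e1=⟨0,1⟩ f-->⟨1,2,4⟩ g-->⟨3,3⟩ h-->⟨4,3,3⟩
⟦path⟧: [3 4; 1 3; 1 3]

Answer: [3 4; 1 3; 1 3]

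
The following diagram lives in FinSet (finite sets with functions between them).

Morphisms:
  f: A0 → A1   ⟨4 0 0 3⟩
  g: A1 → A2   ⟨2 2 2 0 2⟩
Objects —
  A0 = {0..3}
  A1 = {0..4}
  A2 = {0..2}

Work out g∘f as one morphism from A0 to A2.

  0 f→4 g→2
  1 f→0 g→2
  2 f→0 g→2
  3 f→3 g→0
composite: ⟨2 2 2 0⟩

Answer: ⟨2 2 2 0⟩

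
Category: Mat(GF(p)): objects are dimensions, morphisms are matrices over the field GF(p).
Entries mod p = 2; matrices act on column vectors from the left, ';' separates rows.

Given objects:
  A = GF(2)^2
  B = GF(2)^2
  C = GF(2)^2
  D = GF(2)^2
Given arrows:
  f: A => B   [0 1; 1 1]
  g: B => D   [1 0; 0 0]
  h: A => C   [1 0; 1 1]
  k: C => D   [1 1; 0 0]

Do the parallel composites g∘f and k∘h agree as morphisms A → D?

Answer: COMMUTES

Work:
Path 1 = f;g:
  e0=⟨1,0⟩ f=>⟨0,1⟩ g=>⟨0,0⟩
  e1=⟨0,1⟩ f=>⟨1,1⟩ g=>⟨1,0⟩
  composite₁ = [0 1; 0 0]
Path 2 = h;k:
  e0=⟨1,0⟩ h=>⟨1,1⟩ k=>⟨0,0⟩
  e1=⟨0,1⟩ h=>⟨0,1⟩ k=>⟨1,0⟩
  composite₂ = [0 1; 0 0]
Equal? same morphism ✓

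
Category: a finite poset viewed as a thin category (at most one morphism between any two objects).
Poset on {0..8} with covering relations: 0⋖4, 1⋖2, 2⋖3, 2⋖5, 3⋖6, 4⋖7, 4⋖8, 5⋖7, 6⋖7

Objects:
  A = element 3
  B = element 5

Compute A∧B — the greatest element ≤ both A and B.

Answer: A∧B = 2

Trace:
{x : x<=A ∧ x<=B} = {1,2}  (A=3, B=5)
  1 <= 2
  2 <= 2
glb = 2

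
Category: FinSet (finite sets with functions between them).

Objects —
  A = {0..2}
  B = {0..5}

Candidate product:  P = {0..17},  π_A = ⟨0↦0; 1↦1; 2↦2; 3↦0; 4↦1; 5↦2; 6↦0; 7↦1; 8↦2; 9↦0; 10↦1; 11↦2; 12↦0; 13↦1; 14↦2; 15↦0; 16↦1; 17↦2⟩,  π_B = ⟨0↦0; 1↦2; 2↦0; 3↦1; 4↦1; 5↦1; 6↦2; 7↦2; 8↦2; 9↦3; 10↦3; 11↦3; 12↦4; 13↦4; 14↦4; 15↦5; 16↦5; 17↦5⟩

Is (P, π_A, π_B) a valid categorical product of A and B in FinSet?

Answer: NOT A VALID PRODUCT — duplicate pair at indices 7,1

Derivation:
|A|·|B| = 3·6 = 18;  |P| = 18
Check the pairing map k ↦ (π_A(k), π_B(k)):
  0 ↦ (0,0)
  1 ↦ (1,2)
  2 ↦ (2,0)
  3 ↦ (0,1)
  4 ↦ (1,1)
  5 ↦ (2,1)
  6 ↦ (0,2)
  7 ↦ (1,2)  ✗ repeats pair of k=1
  8 ↦ (2,2)
  9 ↦ (0,3)
  10 ↦ (1,3)
  11 ↦ (2,3)
  12 ↦ (0,4)
  13 ↦ (1,4)
  14 ↦ (2,4)
  15 ↦ (0,5)
  16 ↦ (1,5)
  17 ↦ (2,5)
distinct pairs in image: 17 / 18 needed
  → (1,2) hit at k=1 and k=7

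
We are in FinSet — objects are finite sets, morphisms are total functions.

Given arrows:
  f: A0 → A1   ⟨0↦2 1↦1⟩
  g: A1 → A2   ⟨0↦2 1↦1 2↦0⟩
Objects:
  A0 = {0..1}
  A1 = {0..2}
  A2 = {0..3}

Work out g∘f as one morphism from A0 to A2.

Answer: ⟨0↦0 1↦1⟩

Work:
  0 f→2 g→0
  1 f→1 g→1
⟦path⟧: ⟨0↦0 1↦1⟩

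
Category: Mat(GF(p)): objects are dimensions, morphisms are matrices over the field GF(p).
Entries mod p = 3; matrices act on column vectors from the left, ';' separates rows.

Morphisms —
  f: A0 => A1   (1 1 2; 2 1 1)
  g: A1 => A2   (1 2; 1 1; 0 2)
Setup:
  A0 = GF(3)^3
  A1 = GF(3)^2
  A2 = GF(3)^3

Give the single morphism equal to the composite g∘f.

Answer: (2 0 1; 0 2 0; 1 2 2)

Trace:
  e0=[1,0,0] f=>[1,2] g=>[2,0,1]
  e1=[0,1,0] f=>[1,1] g=>[0,2,2]
  e2=[0,0,1] f=>[2,1] g=>[1,0,2]
composite: (2 0 1; 0 2 0; 1 2 2)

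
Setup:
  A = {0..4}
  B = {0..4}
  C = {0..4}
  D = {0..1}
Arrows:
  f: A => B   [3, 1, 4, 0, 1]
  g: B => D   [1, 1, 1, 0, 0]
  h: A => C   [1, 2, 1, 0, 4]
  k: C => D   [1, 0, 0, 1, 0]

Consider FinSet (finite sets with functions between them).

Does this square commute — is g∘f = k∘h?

Answer: DOES NOT COMMUTE

Derivation:
Along f;g (path 1):
  0 f=>3 g=>0
  1 f=>1 g=>1
  2 f=>4 g=>0
  3 f=>0 g=>1
  4 f=>1 g=>1
  ⟦path⟧₁ = [0, 1, 0, 1, 1]
Along h;k (path 2):
  0 h=>1 k=>0
  1 h=>2 k=>0
  2 h=>1 k=>0
  3 h=>0 k=>1
  4 h=>4 k=>0
  ⟦path⟧₂ = [0, 0, 0, 1, 0]
Equal? differ; not commutative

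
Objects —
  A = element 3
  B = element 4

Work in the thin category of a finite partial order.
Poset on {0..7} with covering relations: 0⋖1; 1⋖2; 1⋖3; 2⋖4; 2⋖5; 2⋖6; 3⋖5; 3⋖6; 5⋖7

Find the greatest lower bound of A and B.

Answer: A∧B = 1

Work:
Common predecessors of 3,4: {0,1}
  0 ≤ 1
  1 ≤ 1
glb = 1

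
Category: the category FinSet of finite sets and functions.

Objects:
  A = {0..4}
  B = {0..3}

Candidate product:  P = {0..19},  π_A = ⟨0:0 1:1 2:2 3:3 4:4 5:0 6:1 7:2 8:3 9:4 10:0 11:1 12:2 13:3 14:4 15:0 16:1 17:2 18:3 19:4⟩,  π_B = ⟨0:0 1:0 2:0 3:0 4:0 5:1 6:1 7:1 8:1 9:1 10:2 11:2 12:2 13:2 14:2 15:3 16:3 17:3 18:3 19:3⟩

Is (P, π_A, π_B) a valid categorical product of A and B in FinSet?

Answer: VALID PRODUCT

Derivation:
|A|·|B| = 5·4 = 20;  |P| = 20
Check the pairing map k ↦ (π_A(k), π_B(k)):
  0 : (0,0)
  1 : (1,0)
  2 : (2,0)
  3 : (3,0)
  4 : (4,0)
  5 : (0,1)
  6 : (1,1)
  7 : (2,1)
  8 : (3,1)
  9 : (4,1)
  10 : (0,2)
  11 : (1,2)
  12 : (2,2)
  13 : (3,2)
  14 : (4,2)
  15 : (0,3)
  16 : (1,3)
  17 : (2,3)
  18 : (3,3)
  19 : (4,3)
distinct pairs in image: 20 / 20 needed
  → bijection onto A×B; projections well-typed.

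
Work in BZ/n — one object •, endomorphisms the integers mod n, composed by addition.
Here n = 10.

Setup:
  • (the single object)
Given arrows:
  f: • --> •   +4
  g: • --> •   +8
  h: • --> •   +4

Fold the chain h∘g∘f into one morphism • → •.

Answer: +6

Trace:
  0 +4≡4 +8≡2 +4≡6  (mod 10)
composite: +6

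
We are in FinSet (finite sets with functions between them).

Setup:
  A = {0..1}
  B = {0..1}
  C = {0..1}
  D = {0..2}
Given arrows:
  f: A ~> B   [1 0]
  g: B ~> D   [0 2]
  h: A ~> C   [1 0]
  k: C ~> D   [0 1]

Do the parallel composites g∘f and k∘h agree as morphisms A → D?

Answer: DOES NOT COMMUTE

Trace:
Along f;g (path 1):
  0 f~>1 g~>2
  1 f~>0 g~>0
  composite₁ = [2 0]
Along h;k (path 2):
  0 h~>1 k~>1
  1 h~>0 k~>0
  composite₂ = [1 0]
Equal? NO — does not commute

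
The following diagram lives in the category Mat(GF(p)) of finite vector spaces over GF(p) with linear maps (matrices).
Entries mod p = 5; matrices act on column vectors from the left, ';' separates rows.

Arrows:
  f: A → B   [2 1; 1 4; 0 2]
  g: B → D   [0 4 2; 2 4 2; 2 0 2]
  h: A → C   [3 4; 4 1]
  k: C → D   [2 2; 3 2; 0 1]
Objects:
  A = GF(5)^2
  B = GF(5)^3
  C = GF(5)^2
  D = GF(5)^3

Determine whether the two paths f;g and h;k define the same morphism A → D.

Answer: DOES NOT COMMUTE

Work:
Along f;g (path 1):
  e0=[1,0] f→[2,1,0] g→[4,3,4]
  e1=[0,1] f→[1,4,2] g→[0,2,1]
  composite₁ = [4 0; 3 2; 4 1]
Along h;k (path 2):
  e0=[1,0] h→[3,4] k→[4,2,4]
  e1=[0,1] h→[4,1] k→[0,4,1]
  composite₂ = [4 0; 2 4; 4 1]
Equal? differ; not commutative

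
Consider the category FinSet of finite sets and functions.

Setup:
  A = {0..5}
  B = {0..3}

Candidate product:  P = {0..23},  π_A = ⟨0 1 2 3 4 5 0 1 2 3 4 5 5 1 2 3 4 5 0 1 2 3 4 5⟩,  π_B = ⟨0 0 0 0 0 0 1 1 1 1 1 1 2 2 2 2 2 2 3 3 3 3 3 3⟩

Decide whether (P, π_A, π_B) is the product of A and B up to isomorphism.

Answer: NOT A VALID PRODUCT — duplicate pair at indices 17,12

Work:
|A|·|B| = 6·4 = 24;  |P| = 24
Check the pairing map k ↦ (π_A(k), π_B(k)):
  0 ↦ (0,0)
  1 ↦ (1,0)
  2 ↦ (2,0)
  3 ↦ (3,0)
  4 ↦ (4,0)
  5 ↦ (5,0)
  6 ↦ (0,1)
  7 ↦ (1,1)
  8 ↦ (2,1)
  9 ↦ (3,1)
  10 ↦ (4,1)
  11 ↦ (5,1)
  12 ↦ (5,2)
  13 ↦ (1,2)
  14 ↦ (2,2)
  15 ↦ (3,2)
  16 ↦ (4,2)
  17 ↦ (5,2)  ✗ repeats pair of k=12
  18 ↦ (0,3)
  19 ↦ (1,3)
  20 ↦ (2,3)
  21 ↦ (3,3)
  22 ↦ (4,3)
  23 ↦ (5,3)
distinct pairs in image: 23 / 24 needed
  → (5,2) hit at k=12 and k=17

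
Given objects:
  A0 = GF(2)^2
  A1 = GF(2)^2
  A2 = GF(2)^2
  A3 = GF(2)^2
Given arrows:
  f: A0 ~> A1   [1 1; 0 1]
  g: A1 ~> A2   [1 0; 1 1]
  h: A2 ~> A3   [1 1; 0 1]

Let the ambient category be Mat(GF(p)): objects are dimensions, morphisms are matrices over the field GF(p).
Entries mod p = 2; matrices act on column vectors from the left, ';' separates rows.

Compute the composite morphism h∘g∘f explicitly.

  e0=[1,0] f~>[1,0] g~>[1,1] h~>[0,1]
  e1=[0,1] f~>[1,1] g~>[1,0] h~>[1,0]
result: [0 1; 1 0]

Answer: [0 1; 1 0]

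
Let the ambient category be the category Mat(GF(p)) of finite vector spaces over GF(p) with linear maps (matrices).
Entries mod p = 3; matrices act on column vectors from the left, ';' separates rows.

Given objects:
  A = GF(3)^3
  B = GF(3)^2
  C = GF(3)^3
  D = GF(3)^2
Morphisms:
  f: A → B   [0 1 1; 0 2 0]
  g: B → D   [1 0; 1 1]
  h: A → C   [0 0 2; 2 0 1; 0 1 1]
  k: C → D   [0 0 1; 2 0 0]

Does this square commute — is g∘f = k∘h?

1) trace f;g:
  e0=[1,0,0] f→[0,0] g→[0,0]
  e1=[0,1,0] f→[1,2] g→[1,0]
  e2=[0,0,1] f→[1,0] g→[1,1]
  ⟦path⟧₁ = [0 1 1; 0 0 1]
2) trace h;k:
  e0=[1,0,0] h→[0,2,0] k→[0,0]
  e1=[0,1,0] h→[0,0,1] k→[1,0]
  e2=[0,0,1] h→[2,1,1] k→[1,1]
  ⟦path⟧₂ = [0 1 1; 0 0 1]
Equal? YES — commutes

Answer: COMMUTES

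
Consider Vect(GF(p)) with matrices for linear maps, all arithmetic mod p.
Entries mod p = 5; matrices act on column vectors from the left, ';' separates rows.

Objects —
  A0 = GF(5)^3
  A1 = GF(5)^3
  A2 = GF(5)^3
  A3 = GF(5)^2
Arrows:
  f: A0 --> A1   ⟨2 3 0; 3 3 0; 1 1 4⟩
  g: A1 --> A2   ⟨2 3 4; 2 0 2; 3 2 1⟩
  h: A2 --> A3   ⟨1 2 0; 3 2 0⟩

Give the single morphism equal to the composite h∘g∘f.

Answer: ⟨4 0 2; 3 3 4⟩

Work:
  e0=(1,0,0) f-->(2,3,1) g-->(2,1,3) h-->(4,3)
  e1=(0,1,0) f-->(3,3,1) g-->(4,3,1) h-->(0,3)
  e2=(0,0,1) f-->(0,0,4) g-->(1,3,4) h-->(2,4)
composite: ⟨4 0 2; 3 3 4⟩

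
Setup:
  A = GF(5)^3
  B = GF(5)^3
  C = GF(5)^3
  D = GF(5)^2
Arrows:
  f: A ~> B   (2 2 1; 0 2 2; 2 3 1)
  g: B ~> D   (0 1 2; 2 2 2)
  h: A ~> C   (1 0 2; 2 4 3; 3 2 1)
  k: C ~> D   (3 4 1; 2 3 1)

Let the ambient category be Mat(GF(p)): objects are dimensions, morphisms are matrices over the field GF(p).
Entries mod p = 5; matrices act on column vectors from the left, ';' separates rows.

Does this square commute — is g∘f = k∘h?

1) trace f;g:
  e0=[1,0,0] f~>[2,0,2] g~>[4,3]
  e1=[0,1,0] f~>[2,2,3] g~>[3,4]
  e2=[0,0,1] f~>[1,2,1] g~>[4,3]
  composite₁ = (4 3 4; 3 4 3)
2) trace h;k:
  e0=[1,0,0] h~>[1,2,3] k~>[4,1]
  e1=[0,1,0] h~>[0,4,2] k~>[3,4]
  e2=[0,0,1] h~>[2,3,1] k~>[4,4]
  composite₂ = (4 3 4; 1 4 4)
Equal? differ; not commutative

Answer: DOES NOT COMMUTE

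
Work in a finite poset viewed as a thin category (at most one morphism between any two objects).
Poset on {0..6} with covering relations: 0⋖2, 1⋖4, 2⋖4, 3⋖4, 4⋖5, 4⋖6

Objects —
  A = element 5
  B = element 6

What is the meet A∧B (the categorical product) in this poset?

{x : x≤A ∧ x≤B} = {0,1,2,3,4}  (A=5, B=6)
  0 ≤ 4
  1 ≤ 4
  2 ≤ 4
  3 ≤ 4
  4 ≤ 4
glb = 4

Answer: A∧B = 4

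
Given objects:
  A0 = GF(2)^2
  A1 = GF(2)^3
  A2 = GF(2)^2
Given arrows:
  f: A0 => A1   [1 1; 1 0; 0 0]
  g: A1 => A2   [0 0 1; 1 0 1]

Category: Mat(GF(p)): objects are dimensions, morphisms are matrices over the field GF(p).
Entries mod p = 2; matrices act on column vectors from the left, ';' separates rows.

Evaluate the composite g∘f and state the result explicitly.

Answer: [0 0; 1 1]

Work:
  e0=⟨1,0⟩ f=>⟨1,1,0⟩ g=>⟨0,1⟩
  e1=⟨0,1⟩ f=>⟨1,0,0⟩ g=>⟨0,1⟩
⟦path⟧: [0 0; 1 1]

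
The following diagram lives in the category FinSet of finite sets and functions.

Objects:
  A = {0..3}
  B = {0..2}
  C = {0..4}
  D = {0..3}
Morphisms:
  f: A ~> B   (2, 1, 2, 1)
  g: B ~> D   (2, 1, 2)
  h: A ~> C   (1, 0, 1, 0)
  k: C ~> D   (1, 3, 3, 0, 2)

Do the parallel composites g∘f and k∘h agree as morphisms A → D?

Answer: DOES NOT COMMUTE

Trace:
Along f;g (path 1):
  0 f~>2 g~>2
  1 f~>1 g~>1
  2 f~>2 g~>2
  3 f~>1 g~>1
  composite₁ = (2, 1, 2, 1)
Along h;k (path 2):
  0 h~>1 k~>3
  1 h~>0 k~>1
  2 h~>1 k~>3
  3 h~>0 k~>1
  composite₂ = (3, 1, 3, 1)
Equal? differ; not commutative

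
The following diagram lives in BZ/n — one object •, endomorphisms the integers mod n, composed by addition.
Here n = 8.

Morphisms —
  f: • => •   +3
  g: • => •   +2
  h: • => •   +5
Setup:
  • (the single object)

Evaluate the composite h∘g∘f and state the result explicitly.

Answer: +2

Derivation:
  0 +3≡3 +2≡5 +5≡2  (mod 8)
⟦path⟧: +2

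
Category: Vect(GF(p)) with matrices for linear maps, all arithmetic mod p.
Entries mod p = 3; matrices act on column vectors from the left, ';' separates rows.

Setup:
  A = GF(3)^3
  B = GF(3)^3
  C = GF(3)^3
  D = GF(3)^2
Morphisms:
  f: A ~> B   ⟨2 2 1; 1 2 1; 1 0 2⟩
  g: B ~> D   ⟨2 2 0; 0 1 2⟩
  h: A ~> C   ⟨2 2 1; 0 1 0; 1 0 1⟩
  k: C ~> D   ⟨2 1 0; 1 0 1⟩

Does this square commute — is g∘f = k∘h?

1) trace f;g:
  e0=(1,0,0) f~>(2,1,1) g~>(0,0)
  e1=(0,1,0) f~>(2,2,0) g~>(2,2)
  e2=(0,0,1) f~>(1,1,2) g~>(1,2)
  result₁ = ⟨0 2 1; 0 2 2⟩
2) trace h;k:
  e0=(1,0,0) h~>(2,0,1) k~>(1,0)
  e1=(0,1,0) h~>(2,1,0) k~>(2,2)
  e2=(0,0,1) h~>(1,0,1) k~>(2,2)
  result₂ = ⟨1 2 2; 0 2 2⟩
Equal? differ; not commutative

Answer: DOES NOT COMMUTE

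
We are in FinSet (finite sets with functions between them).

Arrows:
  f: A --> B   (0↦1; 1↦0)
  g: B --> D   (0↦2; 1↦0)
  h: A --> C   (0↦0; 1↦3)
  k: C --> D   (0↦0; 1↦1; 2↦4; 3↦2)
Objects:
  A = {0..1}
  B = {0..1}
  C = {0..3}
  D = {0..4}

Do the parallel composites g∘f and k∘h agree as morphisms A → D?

Answer: COMMUTES

Trace:
1) trace f;g:
  0 f-->1 g-->0
  1 f-->0 g-->2
  ⟦path⟧₁ = (0↦0; 1↦2)
2) trace h;k:
  0 h-->0 k-->0
  1 h-->3 k-->2
  ⟦path⟧₂ = (0↦0; 1↦2)
Equal? equal; square commutes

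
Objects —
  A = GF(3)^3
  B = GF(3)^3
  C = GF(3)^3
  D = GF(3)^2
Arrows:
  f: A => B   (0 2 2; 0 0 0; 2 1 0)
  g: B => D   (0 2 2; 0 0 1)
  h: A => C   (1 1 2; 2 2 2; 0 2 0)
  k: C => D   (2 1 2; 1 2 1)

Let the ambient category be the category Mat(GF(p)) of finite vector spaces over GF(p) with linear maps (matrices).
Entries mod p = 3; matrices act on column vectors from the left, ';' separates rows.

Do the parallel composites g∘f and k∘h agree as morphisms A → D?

Answer: COMMUTES

Work:
Along f;g (path 1):
  e0=(1,0,0) f=>(0,0,2) g=>(1,2)
  e1=(0,1,0) f=>(2,0,1) g=>(2,1)
  e2=(0,0,1) f=>(2,0,0) g=>(0,0)
  ⟦path⟧₁ = (1 2 0; 2 1 0)
Along h;k (path 2):
  e0=(1,0,0) h=>(1,2,0) k=>(1,2)
  e1=(0,1,0) h=>(1,2,2) k=>(2,1)
  e2=(0,0,1) h=>(2,2,0) k=>(0,0)
  ⟦path⟧₂ = (1 2 0; 2 1 0)
Equal? YES — commutes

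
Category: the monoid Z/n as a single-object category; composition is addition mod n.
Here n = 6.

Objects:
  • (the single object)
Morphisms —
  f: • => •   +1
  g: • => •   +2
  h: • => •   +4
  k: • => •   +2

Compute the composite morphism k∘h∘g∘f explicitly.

  0 +1≡1 +2≡3 +4≡1 +2≡3  (mod 6)
⟦path⟧: +3

Answer: +3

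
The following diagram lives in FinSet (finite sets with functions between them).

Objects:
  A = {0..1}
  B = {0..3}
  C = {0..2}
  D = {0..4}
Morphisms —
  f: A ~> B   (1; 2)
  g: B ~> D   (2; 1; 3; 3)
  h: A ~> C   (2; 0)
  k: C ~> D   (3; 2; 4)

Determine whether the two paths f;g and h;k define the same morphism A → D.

Answer: DOES NOT COMMUTE

Derivation:
Path 1 = f;g:
  0 f~>1 g~>1
  1 f~>2 g~>3
  result₁ = (1; 3)
Path 2 = h;k:
  0 h~>2 k~>4
  1 h~>0 k~>3
  result₂ = (4; 3)
Equal? distinct morphisms ✗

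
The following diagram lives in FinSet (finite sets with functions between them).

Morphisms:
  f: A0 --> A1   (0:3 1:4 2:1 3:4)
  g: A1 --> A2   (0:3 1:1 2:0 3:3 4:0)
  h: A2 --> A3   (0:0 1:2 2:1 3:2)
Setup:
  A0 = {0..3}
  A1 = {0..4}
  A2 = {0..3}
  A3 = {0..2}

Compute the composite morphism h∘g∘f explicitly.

  0 f-->3 g-->3 h-->2
  1 f-->4 g-->0 h-->0
  2 f-->1 g-->1 h-->2
  3 f-->4 g-->0 h-->0
⟦path⟧: (0:2 1:0 2:2 3:0)

Answer: (0:2 1:0 2:2 3:0)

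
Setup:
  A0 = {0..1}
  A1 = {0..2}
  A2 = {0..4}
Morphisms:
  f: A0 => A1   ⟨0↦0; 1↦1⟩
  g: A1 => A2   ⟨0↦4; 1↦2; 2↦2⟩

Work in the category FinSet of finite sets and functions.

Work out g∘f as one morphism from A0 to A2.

Answer: ⟨0↦4; 1↦2⟩

Trace:
  0 f=>0 g=>4
  1 f=>1 g=>2
result: ⟨0↦4; 1↦2⟩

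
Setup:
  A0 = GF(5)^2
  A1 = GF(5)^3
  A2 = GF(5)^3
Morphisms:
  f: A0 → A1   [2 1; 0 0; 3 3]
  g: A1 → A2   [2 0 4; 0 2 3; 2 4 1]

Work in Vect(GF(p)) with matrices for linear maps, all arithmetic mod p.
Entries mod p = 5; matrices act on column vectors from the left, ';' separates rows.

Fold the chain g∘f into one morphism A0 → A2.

Answer: [1 4; 4 4; 2 0]

Trace:
  e0=(1,0) f→(2,0,3) g→(1,4,2)
  e1=(0,1) f→(1,0,3) g→(4,4,0)
result: [1 4; 4 4; 2 0]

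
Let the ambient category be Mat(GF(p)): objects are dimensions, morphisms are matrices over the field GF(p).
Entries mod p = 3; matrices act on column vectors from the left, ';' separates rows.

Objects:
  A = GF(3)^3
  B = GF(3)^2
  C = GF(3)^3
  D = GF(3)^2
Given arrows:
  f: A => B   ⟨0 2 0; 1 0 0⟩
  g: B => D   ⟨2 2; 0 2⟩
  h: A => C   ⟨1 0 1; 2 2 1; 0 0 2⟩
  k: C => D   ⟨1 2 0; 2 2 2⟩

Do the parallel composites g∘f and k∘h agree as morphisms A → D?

Answer: DOES NOT COMMUTE

Trace:
1) trace f;g:
  e0=[1,0,0] f=>[0,1] g=>[2,2]
  e1=[0,1,0] f=>[2,0] g=>[1,0]
  e2=[0,0,1] f=>[0,0] g=>[0,0]
  ⟦path⟧₁ = ⟨2 1 0; 2 0 0⟩
2) trace h;k:
  e0=[1,0,0] h=>[1,2,0] k=>[2,0]
  e1=[0,1,0] h=>[0,2,0] k=>[1,1]
  e2=[0,0,1] h=>[1,1,2] k=>[0,2]
  ⟦path⟧₂ = ⟨2 1 0; 0 1 2⟩
Equal? NO — does not commute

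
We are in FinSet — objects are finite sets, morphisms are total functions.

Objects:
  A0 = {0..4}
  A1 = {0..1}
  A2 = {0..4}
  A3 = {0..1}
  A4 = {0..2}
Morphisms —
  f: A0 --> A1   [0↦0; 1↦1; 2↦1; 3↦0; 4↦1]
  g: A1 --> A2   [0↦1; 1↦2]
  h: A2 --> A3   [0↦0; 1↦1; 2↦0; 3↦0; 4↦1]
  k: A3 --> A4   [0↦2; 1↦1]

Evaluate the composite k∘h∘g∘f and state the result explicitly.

Answer: [0↦1; 1↦2; 2↦2; 3↦1; 4↦2]

Derivation:
  0 f-->0 g-->1 h-->1 k-->1
  1 f-->1 g-->2 h-->0 k-->2
  2 f-->1 g-->2 h-->0 k-->2
  3 f-->0 g-->1 h-->1 k-->1
  4 f-->1 g-->2 h-->0 k-->2
result: [0↦1; 1↦2; 2↦2; 3↦1; 4↦2]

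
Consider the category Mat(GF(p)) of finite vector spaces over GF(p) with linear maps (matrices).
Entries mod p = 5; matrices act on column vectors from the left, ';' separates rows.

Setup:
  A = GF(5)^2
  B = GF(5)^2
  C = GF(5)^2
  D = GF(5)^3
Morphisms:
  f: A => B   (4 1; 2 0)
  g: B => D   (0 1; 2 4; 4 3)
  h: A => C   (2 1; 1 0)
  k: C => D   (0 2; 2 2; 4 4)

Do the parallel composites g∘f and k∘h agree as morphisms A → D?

Path 1 = f;g:
  e0=⟨1,0⟩ f=>⟨4,2⟩ g=>⟨2,1,2⟩
  e1=⟨0,1⟩ f=>⟨1,0⟩ g=>⟨0,2,4⟩
  result₁ = (2 0; 1 2; 2 4)
Path 2 = h;k:
  e0=⟨1,0⟩ h=>⟨2,1⟩ k=>⟨2,1,2⟩
  e1=⟨0,1⟩ h=>⟨1,0⟩ k=>⟨0,2,4⟩
  result₂ = (2 0; 1 2; 2 4)
Equal? equal; square commutes

Answer: COMMUTES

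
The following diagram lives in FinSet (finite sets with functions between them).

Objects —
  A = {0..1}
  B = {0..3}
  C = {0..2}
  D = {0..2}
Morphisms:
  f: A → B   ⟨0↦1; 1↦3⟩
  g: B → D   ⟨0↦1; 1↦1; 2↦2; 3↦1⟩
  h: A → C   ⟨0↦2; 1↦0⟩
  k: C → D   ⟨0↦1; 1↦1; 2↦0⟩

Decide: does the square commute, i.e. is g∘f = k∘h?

1) trace f;g:
  0 f→1 g→1
  1 f→3 g→1
  result₁ = ⟨0↦1; 1↦1⟩
2) trace h;k:
  0 h→2 k→0
  1 h→0 k→1
  result₂ = ⟨0↦0; 1↦1⟩
Equal? distinct morphisms ✗

Answer: DOES NOT COMMUTE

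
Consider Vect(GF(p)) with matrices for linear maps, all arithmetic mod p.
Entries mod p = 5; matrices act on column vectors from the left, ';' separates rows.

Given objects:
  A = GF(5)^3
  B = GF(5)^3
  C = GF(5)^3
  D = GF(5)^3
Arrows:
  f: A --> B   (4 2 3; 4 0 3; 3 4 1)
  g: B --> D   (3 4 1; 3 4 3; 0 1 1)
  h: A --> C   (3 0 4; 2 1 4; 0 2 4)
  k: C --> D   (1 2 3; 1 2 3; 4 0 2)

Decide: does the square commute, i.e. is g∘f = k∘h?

Answer: DOES NOT COMMUTE

Derivation:
1) trace f;g:
  e0=[1,0,0] f-->[4,4,3] g-->[1,2,2]
  e1=[0,1,0] f-->[2,0,4] g-->[0,3,4]
  e2=[0,0,1] f-->[3,3,1] g-->[2,4,4]
  result₁ = (1 0 2; 2 3 4; 2 4 4)
2) trace h;k:
  e0=[1,0,0] h-->[3,2,0] k-->[2,2,2]
  e1=[0,1,0] h-->[0,1,2] k-->[3,3,4]
  e2=[0,0,1] h-->[4,4,4] k-->[4,4,4]
  result₂ = (2 3 4; 2 3 4; 2 4 4)
Equal? distinct morphisms ✗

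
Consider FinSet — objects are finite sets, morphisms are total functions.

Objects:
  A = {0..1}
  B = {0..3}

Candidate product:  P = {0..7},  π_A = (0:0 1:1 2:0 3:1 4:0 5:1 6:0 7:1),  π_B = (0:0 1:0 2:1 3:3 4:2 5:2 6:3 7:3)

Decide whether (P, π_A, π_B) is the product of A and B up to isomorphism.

Answer: NOT A VALID PRODUCT — duplicate pair at indices 7,3

Work:
|A|·|B| = 2·4 = 8;  |P| = 8
Check the pairing map k ↦ (π_A(k), π_B(k)):
  0 : (0,0)
  1 : (1,0)
  2 : (0,1)
  3 : (1,3)
  4 : (0,2)
  5 : (1,2)
  6 : (0,3)
  7 : (1,3)  ✗ repeats pair of k=3
distinct pairs in image: 7 / 8 needed
  → (1,3) hit at k=3 and k=7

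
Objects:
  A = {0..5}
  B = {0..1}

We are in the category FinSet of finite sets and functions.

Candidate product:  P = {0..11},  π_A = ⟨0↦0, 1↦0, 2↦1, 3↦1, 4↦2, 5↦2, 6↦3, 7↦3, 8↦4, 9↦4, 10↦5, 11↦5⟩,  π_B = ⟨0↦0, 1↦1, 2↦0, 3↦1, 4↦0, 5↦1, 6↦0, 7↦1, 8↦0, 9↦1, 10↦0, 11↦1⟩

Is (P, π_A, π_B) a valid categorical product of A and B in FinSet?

Answer: VALID PRODUCT

Trace:
|A|·|B| = 6·2 = 12;  |P| = 12
Check the pairing map k ↦ (π_A(k), π_B(k)):
  0 ↦ (0,0)
  1 ↦ (0,1)
  2 ↦ (1,0)
  3 ↦ (1,1)
  4 ↦ (2,0)
  5 ↦ (2,1)
  6 ↦ (3,0)
  7 ↦ (3,1)
  8 ↦ (4,0)
  9 ↦ (4,1)
  10 ↦ (5,0)
  11 ↦ (5,1)
distinct pairs in image: 12 / 12 needed
  → bijection onto A×B; projections well-typed.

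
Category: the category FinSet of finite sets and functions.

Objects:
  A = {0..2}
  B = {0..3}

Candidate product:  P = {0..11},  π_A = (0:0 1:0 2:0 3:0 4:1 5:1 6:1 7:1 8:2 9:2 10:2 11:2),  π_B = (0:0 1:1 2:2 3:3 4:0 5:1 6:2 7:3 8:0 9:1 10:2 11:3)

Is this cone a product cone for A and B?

|A|·|B| = 3·4 = 12;  |P| = 12
Check the pairing map k ↦ (π_A(k), π_B(k)):
  0 : (0,0)
  1 : (0,1)
  2 : (0,2)
  3 : (0,3)
  4 : (1,0)
  5 : (1,1)
  6 : (1,2)
  7 : (1,3)
  8 : (2,0)
  9 : (2,1)
  10 : (2,2)
  11 : (2,3)
distinct pairs in image: 12 / 12 needed
  → bijection onto A×B; projections well-typed.

Answer: VALID PRODUCT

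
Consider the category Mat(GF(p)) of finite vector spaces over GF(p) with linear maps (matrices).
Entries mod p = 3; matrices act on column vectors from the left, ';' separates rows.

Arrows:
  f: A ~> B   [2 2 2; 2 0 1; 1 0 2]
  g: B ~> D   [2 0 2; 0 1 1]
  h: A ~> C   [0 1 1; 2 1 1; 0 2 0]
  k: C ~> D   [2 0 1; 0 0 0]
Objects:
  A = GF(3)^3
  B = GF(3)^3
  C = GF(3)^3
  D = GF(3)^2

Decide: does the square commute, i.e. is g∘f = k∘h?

Along f;g (path 1):
  e0=[1,0,0] f~>[2,2,1] g~>[0,0]
  e1=[0,1,0] f~>[2,0,0] g~>[1,0]
  e2=[0,0,1] f~>[2,1,2] g~>[2,0]
  result₁ = [0 1 2; 0 0 0]
Along h;k (path 2):
  e0=[1,0,0] h~>[0,2,0] k~>[0,0]
  e1=[0,1,0] h~>[1,1,2] k~>[1,0]
  e2=[0,0,1] h~>[1,1,0] k~>[2,0]
  result₂ = [0 1 2; 0 0 0]
Equal? same morphism ✓

Answer: COMMUTES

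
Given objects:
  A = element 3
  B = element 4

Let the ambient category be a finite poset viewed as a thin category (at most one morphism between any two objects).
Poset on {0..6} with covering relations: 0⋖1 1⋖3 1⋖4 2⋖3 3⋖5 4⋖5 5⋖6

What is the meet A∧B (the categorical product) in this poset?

Answer: A∧B = 1

Trace:
{x : x<=A ∧ x<=B} = {0,1}  (A=3, B=4)
  0 <= 1
  1 <= 1
glb = 1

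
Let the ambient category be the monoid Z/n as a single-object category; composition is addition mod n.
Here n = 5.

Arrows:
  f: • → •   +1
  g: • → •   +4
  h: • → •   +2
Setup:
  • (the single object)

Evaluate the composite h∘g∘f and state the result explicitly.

Answer: +2

Derivation:
  0 +1≡1 +4≡0 +2≡2  (mod 5)
result: +2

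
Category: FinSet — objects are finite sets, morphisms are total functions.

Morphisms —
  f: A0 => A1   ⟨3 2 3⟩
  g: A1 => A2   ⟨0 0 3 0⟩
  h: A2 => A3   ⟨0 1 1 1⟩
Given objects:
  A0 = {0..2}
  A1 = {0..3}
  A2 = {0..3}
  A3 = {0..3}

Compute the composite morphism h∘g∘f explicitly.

Answer: ⟨0 1 0⟩

Trace:
  0 f=>3 g=>0 h=>0
  1 f=>2 g=>3 h=>1
  2 f=>3 g=>0 h=>0
⟦path⟧: ⟨0 1 0⟩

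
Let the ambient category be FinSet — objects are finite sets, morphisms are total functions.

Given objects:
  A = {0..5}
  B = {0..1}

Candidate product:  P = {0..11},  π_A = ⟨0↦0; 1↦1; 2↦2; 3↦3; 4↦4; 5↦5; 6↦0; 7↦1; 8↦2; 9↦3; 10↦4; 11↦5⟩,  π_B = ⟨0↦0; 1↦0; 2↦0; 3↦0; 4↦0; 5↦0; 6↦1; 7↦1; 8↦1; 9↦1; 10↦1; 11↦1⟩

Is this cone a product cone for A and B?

|A|·|B| = 6·2 = 12;  |P| = 12
Check the pairing map k ↦ (π_A(k), π_B(k)):
  0 ↦ (0,0)
  1 ↦ (1,0)
  2 ↦ (2,0)
  3 ↦ (3,0)
  4 ↦ (4,0)
  5 ↦ (5,0)
  6 ↦ (0,1)
  7 ↦ (1,1)
  8 ↦ (2,1)
  9 ↦ (3,1)
  10 ↦ (4,1)
  11 ↦ (5,1)
distinct pairs in image: 12 / 12 needed
  → bijection onto A×B; projections well-typed.

Answer: VALID PRODUCT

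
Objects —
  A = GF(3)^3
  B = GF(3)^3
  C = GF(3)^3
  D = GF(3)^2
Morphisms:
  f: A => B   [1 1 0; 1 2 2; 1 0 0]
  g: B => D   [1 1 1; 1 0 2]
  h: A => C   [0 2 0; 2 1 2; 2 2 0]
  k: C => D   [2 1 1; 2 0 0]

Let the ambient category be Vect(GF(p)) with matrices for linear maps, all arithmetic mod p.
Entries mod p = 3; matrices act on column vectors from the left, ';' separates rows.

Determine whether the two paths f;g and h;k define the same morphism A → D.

Along f;g (path 1):
  e0=[1,0,0] f=>[1,1,1] g=>[0,0]
  e1=[0,1,0] f=>[1,2,0] g=>[0,1]
  e2=[0,0,1] f=>[0,2,0] g=>[2,0]
  ⟦path⟧₁ = [0 0 2; 0 1 0]
Along h;k (path 2):
  e0=[1,0,0] h=>[0,2,2] k=>[1,0]
  e1=[0,1,0] h=>[2,1,2] k=>[1,1]
  e2=[0,0,1] h=>[0,2,0] k=>[2,0]
  ⟦path⟧₂ = [1 1 2; 0 1 0]
Equal? NO — does not commute

Answer: DOES NOT COMMUTE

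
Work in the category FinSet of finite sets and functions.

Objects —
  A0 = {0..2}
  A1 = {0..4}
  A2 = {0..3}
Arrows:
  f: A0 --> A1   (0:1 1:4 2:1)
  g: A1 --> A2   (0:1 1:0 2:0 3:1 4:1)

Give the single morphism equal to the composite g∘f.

  0 f-->1 g-->0
  1 f-->4 g-->1
  2 f-->1 g-->0
composite: (0:0 1:1 2:0)

Answer: (0:0 1:1 2:0)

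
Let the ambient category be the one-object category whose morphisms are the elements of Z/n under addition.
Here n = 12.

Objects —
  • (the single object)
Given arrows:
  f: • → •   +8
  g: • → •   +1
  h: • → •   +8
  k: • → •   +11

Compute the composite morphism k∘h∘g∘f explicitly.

Answer: +4

Trace:
  0 +8≡8 +1≡9 +8≡5 +11≡4  (mod 12)
composite: +4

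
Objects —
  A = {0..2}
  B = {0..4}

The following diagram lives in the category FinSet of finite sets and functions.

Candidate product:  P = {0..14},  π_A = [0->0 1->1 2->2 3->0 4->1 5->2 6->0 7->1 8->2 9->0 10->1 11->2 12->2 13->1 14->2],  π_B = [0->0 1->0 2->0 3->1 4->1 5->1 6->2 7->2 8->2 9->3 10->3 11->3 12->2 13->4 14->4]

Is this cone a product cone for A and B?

|A|·|B| = 3·5 = 15;  |P| = 15
Check the pairing map k ↦ (π_A(k), π_B(k)):
  0 -> (0,0)
  1 -> (1,0)
  2 -> (2,0)
  3 -> (0,1)
  4 -> (1,1)
  5 -> (2,1)
  6 -> (0,2)
  7 -> (1,2)
  8 -> (2,2)
  9 -> (0,3)
  10 -> (1,3)
  11 -> (2,3)
  12 -> (2,2)  ✗ repeats pair of k=8
  13 -> (1,4)
  14 -> (2,4)
distinct pairs in image: 14 / 15 needed
  → (2,2) hit at k=8 and k=12

Answer: NOT A VALID PRODUCT — duplicate pair at indices 8,12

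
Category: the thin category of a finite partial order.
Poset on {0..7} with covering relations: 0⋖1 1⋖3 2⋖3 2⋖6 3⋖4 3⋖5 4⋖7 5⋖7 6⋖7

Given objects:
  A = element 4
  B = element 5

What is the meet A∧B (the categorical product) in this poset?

Lower bounds of A=4 and B=5: {0,1,2,3}
  0 ⊑ 3
  1 ⊑ 3
  2 ⊑ 3
  3 ⊑ 3
glb = 3

Answer: A∧B = 3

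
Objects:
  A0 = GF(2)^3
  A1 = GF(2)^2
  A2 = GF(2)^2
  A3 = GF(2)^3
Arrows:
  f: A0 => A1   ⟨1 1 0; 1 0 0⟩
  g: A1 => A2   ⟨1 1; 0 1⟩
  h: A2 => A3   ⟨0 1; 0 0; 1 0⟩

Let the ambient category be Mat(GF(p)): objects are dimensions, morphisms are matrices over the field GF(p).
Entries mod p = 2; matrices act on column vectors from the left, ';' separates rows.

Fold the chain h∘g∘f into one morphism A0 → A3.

Answer: ⟨1 0 0; 0 0 0; 0 1 0⟩

Trace:
  e0=⟨1,0,0⟩ f=>⟨1,1⟩ g=>⟨0,1⟩ h=>⟨1,0,0⟩
  e1=⟨0,1,0⟩ f=>⟨1,0⟩ g=>⟨1,0⟩ h=>⟨0,0,1⟩
  e2=⟨0,0,1⟩ f=>⟨0,0⟩ g=>⟨0,0⟩ h=>⟨0,0,0⟩
result: ⟨1 0 0; 0 0 0; 0 1 0⟩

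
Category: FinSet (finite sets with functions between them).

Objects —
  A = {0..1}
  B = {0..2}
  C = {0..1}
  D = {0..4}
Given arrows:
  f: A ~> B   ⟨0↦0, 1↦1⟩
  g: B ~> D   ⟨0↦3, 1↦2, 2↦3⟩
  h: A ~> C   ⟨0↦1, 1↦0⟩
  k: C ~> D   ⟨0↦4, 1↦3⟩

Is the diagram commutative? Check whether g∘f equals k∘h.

Answer: DOES NOT COMMUTE

Derivation:
Along f;g (path 1):
  0 f~>0 g~>3
  1 f~>1 g~>2
  composite₁ = ⟨0↦3, 1↦2⟩
Along h;k (path 2):
  0 h~>1 k~>3
  1 h~>0 k~>4
  composite₂ = ⟨0↦3, 1↦4⟩
Equal? NO — does not commute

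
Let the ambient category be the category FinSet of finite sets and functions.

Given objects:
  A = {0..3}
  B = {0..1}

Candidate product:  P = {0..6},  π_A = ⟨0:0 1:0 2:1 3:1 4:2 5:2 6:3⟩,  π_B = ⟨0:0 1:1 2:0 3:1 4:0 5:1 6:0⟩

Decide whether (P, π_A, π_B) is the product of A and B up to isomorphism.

Answer: NOT A VALID PRODUCT — |P|=7 ≠ |A|·|B|=8

Trace:
|A|·|B| = 4·2 = 8;  |P| = 7
  → cardinalities differ; no bijection possible.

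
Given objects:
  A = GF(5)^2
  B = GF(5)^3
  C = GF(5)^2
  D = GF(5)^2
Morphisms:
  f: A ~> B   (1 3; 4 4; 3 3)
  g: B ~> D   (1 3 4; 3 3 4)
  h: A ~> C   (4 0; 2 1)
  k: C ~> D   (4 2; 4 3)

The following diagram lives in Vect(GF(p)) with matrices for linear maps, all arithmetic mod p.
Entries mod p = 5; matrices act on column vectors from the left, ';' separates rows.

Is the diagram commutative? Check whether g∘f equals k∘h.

Path 1 = f;g:
  e0=⟨1,0⟩ f~>⟨1,4,3⟩ g~>⟨0,2⟩
  e1=⟨0,1⟩ f~>⟨3,4,3⟩ g~>⟨2,3⟩
  ⟦path⟧₁ = (0 2; 2 3)
Path 2 = h;k:
  e0=⟨1,0⟩ h~>⟨4,2⟩ k~>⟨0,2⟩
  e1=⟨0,1⟩ h~>⟨0,1⟩ k~>⟨2,3⟩
  ⟦path⟧₂ = (0 2; 2 3)
Equal? same morphism ✓

Answer: COMMUTES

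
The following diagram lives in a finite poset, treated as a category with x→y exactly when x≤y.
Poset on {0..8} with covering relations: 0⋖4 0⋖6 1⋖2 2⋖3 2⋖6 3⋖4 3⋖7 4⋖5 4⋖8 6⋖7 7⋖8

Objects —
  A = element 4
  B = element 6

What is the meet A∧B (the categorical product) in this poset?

{x : x⊑A ∧ x⊑B} = {0,1,2}  (A=4, B=6)
  maximal lower bounds 0 and 2 are incomparable: neither 0⊑2 nor 2⊑0
→ no greatest lower bound exists

Answer: NO MEET EXISTS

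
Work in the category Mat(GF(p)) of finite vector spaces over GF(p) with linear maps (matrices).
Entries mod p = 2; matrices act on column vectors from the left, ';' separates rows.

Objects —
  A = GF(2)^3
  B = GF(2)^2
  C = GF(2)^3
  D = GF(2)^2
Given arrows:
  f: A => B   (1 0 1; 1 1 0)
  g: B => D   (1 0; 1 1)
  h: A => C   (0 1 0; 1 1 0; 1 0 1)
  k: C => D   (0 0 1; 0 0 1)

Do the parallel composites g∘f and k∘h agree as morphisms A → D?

Answer: DOES NOT COMMUTE

Derivation:
1) trace f;g:
  e0=(1,0,0) f=>(1,1) g=>(1,0)
  e1=(0,1,0) f=>(0,1) g=>(0,1)
  e2=(0,0,1) f=>(1,0) g=>(1,1)
  ⟦path⟧₁ = (1 0 1; 0 1 1)
2) trace h;k:
  e0=(1,0,0) h=>(0,1,1) k=>(1,1)
  e1=(0,1,0) h=>(1,1,0) k=>(0,0)
  e2=(0,0,1) h=>(0,0,1) k=>(1,1)
  ⟦path⟧₂ = (1 0 1; 1 0 1)
Equal? differ; not commutative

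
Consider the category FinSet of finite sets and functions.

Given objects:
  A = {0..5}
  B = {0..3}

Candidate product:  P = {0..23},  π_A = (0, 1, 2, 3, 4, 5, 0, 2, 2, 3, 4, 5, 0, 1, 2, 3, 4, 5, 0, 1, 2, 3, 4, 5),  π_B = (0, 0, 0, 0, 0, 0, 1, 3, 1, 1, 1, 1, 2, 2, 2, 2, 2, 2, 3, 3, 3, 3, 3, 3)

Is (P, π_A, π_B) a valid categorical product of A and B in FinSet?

|A|·|B| = 6·4 = 24;  |P| = 24
Check the pairing map k ↦ (π_A(k), π_B(k)):
  0 -> (0,0)
  1 -> (1,0)
  2 -> (2,0)
  3 -> (3,0)
  4 -> (4,0)
  5 -> (5,0)
  6 -> (0,1)
  7 -> (2,3)
  8 -> (2,1)
  9 -> (3,1)
  10 -> (4,1)
  11 -> (5,1)
  12 -> (0,2)
  13 -> (1,2)
  14 -> (2,2)
  15 -> (3,2)
  16 -> (4,2)
  17 -> (5,2)
  18 -> (0,3)
  19 -> (1,3)
  20 -> (2,3)  ✗ repeats pair of k=7
  21 -> (3,3)
  22 -> (4,3)
  23 -> (5,3)
distinct pairs in image: 23 / 24 needed
  → (2,3) hit at k=7 and k=20

Answer: NOT A VALID PRODUCT — duplicate pair at indices 20,7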